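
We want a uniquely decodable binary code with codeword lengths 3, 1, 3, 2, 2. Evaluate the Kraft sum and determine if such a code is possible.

1.25; no

With common denominator 2^3 = 8: Σ 2^(−ℓᵢ) = 1/8 + 4/8 + 1/8 + 2/8 + 2/8 = 10/8 = 1.25.
Kraft's inequality requires Σ ≤ 1; here Σ = 1.25 > 1, so no such prefix code exists.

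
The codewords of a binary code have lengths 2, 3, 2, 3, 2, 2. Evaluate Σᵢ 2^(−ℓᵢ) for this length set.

With common denominator 2^3 = 8: Σ 2^(−ℓᵢ) = 2/8 + 1/8 + 2/8 + 1/8 + 2/8 + 2/8 = 10/8 = 1.25.

1.25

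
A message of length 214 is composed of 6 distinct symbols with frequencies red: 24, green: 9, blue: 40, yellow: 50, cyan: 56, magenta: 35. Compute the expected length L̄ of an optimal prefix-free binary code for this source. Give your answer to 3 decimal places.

Probabilities are the counts divided by 214.
Repeatedly combine the two least-probable nodes; the expected code length is the sum of the merged weights.
merge 9/214 + 12/107 → 33/214
merge 33/214 + 35/214 → 34/107
merge 20/107 + 25/107 → 45/107
merge 28/107 + 34/107 → 62/107
merge 45/107 + 62/107 → 1
L = 33/214 + 34/107 + 45/107 + 62/107 + 1 = 529/214 ≈ 2.472 bits/symbol.

2.472 bits/symbol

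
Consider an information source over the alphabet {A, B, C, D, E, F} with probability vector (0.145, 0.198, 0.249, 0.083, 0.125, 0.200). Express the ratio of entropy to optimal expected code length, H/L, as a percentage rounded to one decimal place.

98.1%

Entropy H = −Σ p log₂ p ≈ 2.5034 bits.
Huffman merges: 83/1000+1/8→26/125; 29/200+99/500→343/1000; 1/5+26/125→51/125; 249/1000+343/1000→74/125; 51/125+74/125→1. L = 2551/1000 ≈ 2.5510.
Efficiency = H/L = 2.5034/2.5510 = 98.1%.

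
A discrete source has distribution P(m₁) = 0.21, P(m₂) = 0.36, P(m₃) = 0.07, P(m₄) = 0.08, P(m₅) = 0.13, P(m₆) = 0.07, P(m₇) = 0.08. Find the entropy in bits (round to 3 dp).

2.506 bits

H = −Σ pᵢ log₂ pᵢ.
−0.21·log₂(0.21) = 0.4728
−0.36·log₂(0.36) = 0.5306
−0.07·log₂(0.07) = 0.2686
−0.08·log₂(0.08) = 0.2915
−0.13·log₂(0.13) = 0.3826
−0.07·log₂(0.07) = 0.2686
−0.08·log₂(0.08) = 0.2915
Sum ≈ 2.5062 → 2.506 bits.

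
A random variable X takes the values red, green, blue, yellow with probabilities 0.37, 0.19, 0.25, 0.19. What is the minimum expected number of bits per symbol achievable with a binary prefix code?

Repeatedly combine the two least-probable nodes; the expected code length is the sum of the merged weights.
merge 19/100 + 19/100 → 19/50
merge 1/4 + 37/100 → 31/50
merge 19/50 + 31/50 → 1
L = 19/50 + 31/50 + 1 = 2 bits/symbol.

2 bits/symbol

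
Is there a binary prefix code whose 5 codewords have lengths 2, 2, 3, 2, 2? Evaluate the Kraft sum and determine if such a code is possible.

With common denominator 2^3 = 8: Σ 2^(−ℓᵢ) = 2/8 + 2/8 + 1/8 + 2/8 + 2/8 = 9/8 = 1.125.
Kraft's inequality requires Σ ≤ 1; here Σ = 1.125 > 1, so no such prefix code exists.

1.125; no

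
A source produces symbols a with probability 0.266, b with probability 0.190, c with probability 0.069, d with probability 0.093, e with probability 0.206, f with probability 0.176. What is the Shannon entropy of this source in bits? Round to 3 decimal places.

2.459 bits

H = −Σ pᵢ log₂ pᵢ.
−0.266·log₂(0.266) = 0.5082
−0.190·log₂(0.190) = 0.4552
−0.069·log₂(0.069) = 0.2662
−0.093·log₂(0.093) = 0.3187
−0.206·log₂(0.206) = 0.4695
−0.176·log₂(0.176) = 0.4411
Sum ≈ 2.4589 → 2.459 bits.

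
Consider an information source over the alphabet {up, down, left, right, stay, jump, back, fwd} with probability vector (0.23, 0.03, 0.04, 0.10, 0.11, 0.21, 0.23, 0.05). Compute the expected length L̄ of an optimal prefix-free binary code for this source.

Repeatedly combine the two least-probable nodes; the expected code length is the sum of the merged weights.
merge 3/100 + 1/25 → 7/100
merge 1/20 + 7/100 → 3/25
merge 1/10 + 11/100 → 21/100
merge 3/25 + 21/100 → 33/100
merge 21/100 + 23/100 → 11/25
merge 23/100 + 33/100 → 14/25
merge 11/25 + 14/25 → 1
L = 7/100 + 3/25 + 21/100 + 33/100 + 11/25 + 14/25 + 1 = 273/100 = 2.73 bits/symbol.

2.73 bits/symbol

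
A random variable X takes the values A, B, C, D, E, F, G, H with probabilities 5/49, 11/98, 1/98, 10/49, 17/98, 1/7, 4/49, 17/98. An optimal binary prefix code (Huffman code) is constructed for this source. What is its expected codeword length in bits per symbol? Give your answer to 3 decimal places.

2.888 bits/symbol

Repeatedly combine the two least-probable nodes; the expected code length is the sum of the merged weights.
merge 1/98 + 4/49 → 9/98
merge 9/98 + 5/49 → 19/98
merge 11/98 + 1/7 → 25/98
merge 17/98 + 17/98 → 17/49
merge 19/98 + 10/49 → 39/98
merge 25/98 + 17/49 → 59/98
merge 39/98 + 59/98 → 1
L = 9/98 + 19/98 + 25/98 + 17/49 + 39/98 + 59/98 + 1 = 283/98 ≈ 2.888 bits/symbol.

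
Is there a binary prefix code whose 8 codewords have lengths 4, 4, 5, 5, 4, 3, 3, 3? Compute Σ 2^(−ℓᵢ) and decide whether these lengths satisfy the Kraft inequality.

With common denominator 2^5 = 32: Σ 2^(−ℓᵢ) = 2/32 + 2/32 + 1/32 + 1/32 + 2/32 + 4/32 + 4/32 + 4/32 = 20/32 = 0.625.
Kraft's inequality requires Σ ≤ 1; here Σ = 0.625 ≤ 1, so such a prefix code exists.

0.625; yes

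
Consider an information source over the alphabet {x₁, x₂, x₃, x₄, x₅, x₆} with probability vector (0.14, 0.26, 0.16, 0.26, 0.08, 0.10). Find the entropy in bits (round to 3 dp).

2.454 bits

H = −Σ pᵢ log₂ pᵢ.
−0.14·log₂(0.14) = 0.3971
−0.26·log₂(0.26) = 0.5053
−0.16·log₂(0.16) = 0.4230
−0.26·log₂(0.26) = 0.5053
−0.08·log₂(0.08) = 0.2915
−0.10·log₂(0.10) = 0.3322
Sum ≈ 2.4544 → 2.454 bits.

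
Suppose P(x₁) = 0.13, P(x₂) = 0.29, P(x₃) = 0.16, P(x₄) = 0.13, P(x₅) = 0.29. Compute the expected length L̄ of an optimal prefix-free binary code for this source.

Repeatedly combine the two least-probable nodes; the expected code length is the sum of the merged weights.
merge 13/100 + 13/100 → 13/50
merge 4/25 + 13/50 → 21/50
merge 29/100 + 29/100 → 29/50
merge 21/50 + 29/50 → 1
L = 13/50 + 21/50 + 29/50 + 1 = 113/50 = 2.26 bits/symbol.

2.26 bits/symbol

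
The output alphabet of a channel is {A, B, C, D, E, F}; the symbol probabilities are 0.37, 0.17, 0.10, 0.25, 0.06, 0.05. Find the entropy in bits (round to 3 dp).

2.257 bits

H = −Σ pᵢ log₂ pᵢ.
−0.37·log₂(0.37) = 0.5307
−0.17·log₂(0.17) = 0.4346
−0.10·log₂(0.10) = 0.3322
−0.25·log₂(0.25) = 0.5000
−0.06·log₂(0.06) = 0.2435
−0.05·log₂(0.05) = 0.2161
Sum ≈ 2.2571 → 2.257 bits.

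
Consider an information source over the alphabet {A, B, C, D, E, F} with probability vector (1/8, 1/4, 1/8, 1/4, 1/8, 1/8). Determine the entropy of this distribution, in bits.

Each probability is a power of 1/2, so log₂(1/p) is an integer.
H = Σ p·log₂(1/p) = 1/8·3 + 1/4·2 + 1/8·3 + 1/4·2 + 1/8·3 + 1/8·3 = 2.5 bits.

2.5 bits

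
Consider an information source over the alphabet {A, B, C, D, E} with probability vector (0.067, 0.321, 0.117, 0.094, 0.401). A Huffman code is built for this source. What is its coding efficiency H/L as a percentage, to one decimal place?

98.1%

Entropy H = −Σ p log₂ p ≈ 1.9990 bits.
Huffman merges: 67/1000+47/500→161/1000; 117/1000+161/1000→139/500; 139/500+321/1000→599/1000; 401/1000+599/1000→1. L = 1019/500 ≈ 2.0380.
Efficiency = H/L = 1.9990/2.0380 = 98.1%.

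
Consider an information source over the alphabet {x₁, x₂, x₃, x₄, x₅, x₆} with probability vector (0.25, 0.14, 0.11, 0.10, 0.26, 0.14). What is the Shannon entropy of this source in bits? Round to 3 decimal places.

2.482 bits

H = −Σ pᵢ log₂ pᵢ.
−0.25·log₂(0.25) = 0.5000
−0.14·log₂(0.14) = 0.3971
−0.11·log₂(0.11) = 0.3503
−0.10·log₂(0.10) = 0.3322
−0.26·log₂(0.26) = 0.5053
−0.14·log₂(0.14) = 0.3971
Sum ≈ 2.4820 → 2.482 bits.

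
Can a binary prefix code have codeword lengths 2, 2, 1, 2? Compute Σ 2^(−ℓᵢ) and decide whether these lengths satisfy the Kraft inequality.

With common denominator 2^2 = 4: Σ 2^(−ℓᵢ) = 1/4 + 1/4 + 2/4 + 1/4 = 5/4 = 1.25.
Kraft's inequality requires Σ ≤ 1; here Σ = 1.25 > 1, so no such prefix code exists.

1.25; no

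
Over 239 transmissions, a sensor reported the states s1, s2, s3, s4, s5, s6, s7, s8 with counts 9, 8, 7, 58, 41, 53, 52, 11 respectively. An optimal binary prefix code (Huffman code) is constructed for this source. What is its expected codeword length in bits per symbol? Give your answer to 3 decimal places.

2.611 bits/symbol

Probabilities are the counts divided by 239.
Repeatedly combine the two least-probable nodes; the expected code length is the sum of the merged weights.
merge 7/239 + 8/239 → 15/239
merge 9/239 + 11/239 → 20/239
merge 15/239 + 20/239 → 35/239
merge 35/239 + 41/239 → 76/239
merge 52/239 + 53/239 → 105/239
merge 58/239 + 76/239 → 134/239
merge 105/239 + 134/239 → 1
L = 15/239 + 20/239 + 35/239 + 76/239 + 105/239 + 134/239 + 1 = 624/239 ≈ 2.611 bits/symbol.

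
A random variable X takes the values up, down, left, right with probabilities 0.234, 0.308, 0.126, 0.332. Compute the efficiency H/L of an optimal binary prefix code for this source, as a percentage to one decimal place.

95.9%

Entropy H = −Σ p log₂ p ≈ 1.9183 bits.
Huffman merges: 63/500+117/500→9/25; 77/250+83/250→16/25; 9/25+16/25→1. L = 2 ≈ 2.0000.
Efficiency = H/L = 1.9183/2.0000 = 95.9%.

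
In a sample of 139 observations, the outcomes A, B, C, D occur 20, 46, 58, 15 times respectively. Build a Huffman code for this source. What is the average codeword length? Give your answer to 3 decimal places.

Probabilities are the counts divided by 139.
Repeatedly combine the two least-probable nodes; the expected code length is the sum of the merged weights.
merge 15/139 + 20/139 → 35/139
merge 35/139 + 46/139 → 81/139
merge 58/139 + 81/139 → 1
L = 35/139 + 81/139 + 1 = 255/139 ≈ 1.835 bits/symbol.

1.835 bits/symbol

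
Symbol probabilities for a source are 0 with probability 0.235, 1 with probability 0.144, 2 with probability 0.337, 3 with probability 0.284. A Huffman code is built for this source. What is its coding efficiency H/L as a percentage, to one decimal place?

96.9%

Entropy H = −Σ p log₂ p ≈ 1.9381 bits.
Huffman merges: 18/125+47/200→379/1000; 71/250+337/1000→621/1000; 379/1000+621/1000→1. L = 2 ≈ 2.0000.
Efficiency = H/L = 1.9381/2.0000 = 96.9%.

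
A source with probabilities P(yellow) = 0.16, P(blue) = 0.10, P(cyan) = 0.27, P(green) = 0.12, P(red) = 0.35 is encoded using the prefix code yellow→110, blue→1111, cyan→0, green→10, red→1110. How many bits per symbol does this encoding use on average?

L̄ = Σ pᵢ·ℓᵢ = 0.16·3 + 0.10·4 + 0.27·1 + 0.12·2 + 0.35·4 = 2.79 bits/symbol.

2.79 bits/symbol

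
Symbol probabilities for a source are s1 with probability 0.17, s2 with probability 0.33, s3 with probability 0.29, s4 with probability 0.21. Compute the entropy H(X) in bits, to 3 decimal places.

1.953 bits

H = −Σ pᵢ log₂ pᵢ.
−0.17·log₂(0.17) = 0.4346
−0.33·log₂(0.33) = 0.5278
−0.29·log₂(0.29) = 0.5179
−0.21·log₂(0.21) = 0.4728
Sum ≈ 1.9531 → 1.953 bits.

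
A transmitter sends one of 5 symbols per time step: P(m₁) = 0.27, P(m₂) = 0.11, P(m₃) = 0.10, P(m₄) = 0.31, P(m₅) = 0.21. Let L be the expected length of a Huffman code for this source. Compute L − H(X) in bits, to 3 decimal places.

0.021 bits

Entropy H = −Σ p log₂ p ≈ 2.1891 bits.
Huffman merges: 1/10+11/100→21/100; 21/100+21/100→21/50; 27/100+31/100→29/50; 21/50+29/50→1. L = 221/100 ≈ 2.2100.
L − H = 2.2100 − 2.1891 = 0.021 bits.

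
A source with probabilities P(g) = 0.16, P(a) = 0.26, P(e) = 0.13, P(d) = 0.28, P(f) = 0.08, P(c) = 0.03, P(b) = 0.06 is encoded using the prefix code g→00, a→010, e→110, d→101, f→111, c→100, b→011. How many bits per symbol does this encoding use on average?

L̄ = Σ pᵢ·ℓᵢ = 0.16·2 + 0.26·3 + 0.13·3 + 0.28·3 + 0.08·3 + 0.03·3 + 0.06·3 = 2.84 bits/symbol.

2.84 bits/symbol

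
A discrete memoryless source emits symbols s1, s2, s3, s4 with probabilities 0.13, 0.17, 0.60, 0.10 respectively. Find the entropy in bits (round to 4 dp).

H = −Σ pᵢ log₂ pᵢ.
−0.13·log₂(0.13) = 0.3826
−0.17·log₂(0.17) = 0.4346
−0.60·log₂(0.60) = 0.4422
−0.10·log₂(0.10) = 0.3322
Sum ≈ 1.5916 → 1.5916 bits.

1.5916 bits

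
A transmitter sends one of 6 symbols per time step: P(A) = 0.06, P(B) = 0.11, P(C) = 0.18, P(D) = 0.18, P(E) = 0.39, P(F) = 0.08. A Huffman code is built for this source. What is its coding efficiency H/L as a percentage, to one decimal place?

97.7%

Entropy H = −Σ p log₂ p ≈ 2.3057 bits.
Huffman merges: 3/50+2/25→7/50; 11/100+7/50→1/4; 9/50+9/50→9/25; 1/4+9/25→61/100; 39/100+61/100→1. L = 59/25 ≈ 2.3600.
Efficiency = H/L = 2.3057/2.3600 = 97.7%.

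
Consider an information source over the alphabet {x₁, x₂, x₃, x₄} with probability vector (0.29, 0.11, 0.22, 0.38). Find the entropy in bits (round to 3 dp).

1.879 bits

H = −Σ pᵢ log₂ pᵢ.
−0.29·log₂(0.29) = 0.5179
−0.11·log₂(0.11) = 0.3503
−0.22·log₂(0.22) = 0.4806
−0.38·log₂(0.38) = 0.5305
Sum ≈ 1.8792 → 1.879 bits.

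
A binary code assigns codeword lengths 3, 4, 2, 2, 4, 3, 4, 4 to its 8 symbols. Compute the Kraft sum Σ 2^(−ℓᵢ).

1

With common denominator 2^4 = 16: Σ 2^(−ℓᵢ) = 2/16 + 1/16 + 4/16 + 4/16 + 1/16 + 2/16 + 1/16 + 1/16 = 16/16 = 1.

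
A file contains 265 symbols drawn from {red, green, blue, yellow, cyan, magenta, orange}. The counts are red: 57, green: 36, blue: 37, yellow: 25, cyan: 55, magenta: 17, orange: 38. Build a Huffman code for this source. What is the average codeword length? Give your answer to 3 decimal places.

Probabilities are the counts divided by 265.
Repeatedly combine the two least-probable nodes; the expected code length is the sum of the merged weights.
merge 17/265 + 5/53 → 42/265
merge 36/265 + 37/265 → 73/265
merge 38/265 + 42/265 → 16/53
merge 11/53 + 57/265 → 112/265
merge 73/265 + 16/53 → 153/265
merge 112/265 + 153/265 → 1
L = 42/265 + 73/265 + 16/53 + 112/265 + 153/265 + 1 = 145/53 ≈ 2.736 bits/symbol.

2.736 bits/symbol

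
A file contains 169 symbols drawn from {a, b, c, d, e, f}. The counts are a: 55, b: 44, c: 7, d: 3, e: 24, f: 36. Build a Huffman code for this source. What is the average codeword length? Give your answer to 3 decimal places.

Probabilities are the counts divided by 169.
Repeatedly combine the two least-probable nodes; the expected code length is the sum of the merged weights.
merge 3/169 + 7/169 → 10/169
merge 10/169 + 24/169 → 34/169
merge 34/169 + 36/169 → 70/169
merge 44/169 + 55/169 → 99/169
merge 70/169 + 99/169 → 1
L = 10/169 + 34/169 + 70/169 + 99/169 + 1 = 382/169 ≈ 2.260 bits/symbol.

2.260 bits/symbol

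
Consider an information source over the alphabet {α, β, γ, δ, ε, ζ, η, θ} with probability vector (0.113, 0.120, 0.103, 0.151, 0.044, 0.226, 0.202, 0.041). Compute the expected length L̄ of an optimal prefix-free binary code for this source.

Repeatedly combine the two least-probable nodes; the expected code length is the sum of the merged weights.
merge 41/1000 + 11/250 → 17/200
merge 17/200 + 103/1000 → 47/250
merge 113/1000 + 3/25 → 233/1000
merge 151/1000 + 47/250 → 339/1000
merge 101/500 + 113/500 → 107/250
merge 233/1000 + 339/1000 → 143/250
merge 107/250 + 143/250 → 1
L = 17/200 + 47/250 + 233/1000 + 339/1000 + 107/250 + 143/250 + 1 = 569/200 = 2.845 bits/symbol.

2.845 bits/symbol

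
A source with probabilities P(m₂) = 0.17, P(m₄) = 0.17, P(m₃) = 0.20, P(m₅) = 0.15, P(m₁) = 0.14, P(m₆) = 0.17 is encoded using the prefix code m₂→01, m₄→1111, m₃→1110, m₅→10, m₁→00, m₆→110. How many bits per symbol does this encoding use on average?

2.91 bits/symbol

L̄ = Σ pᵢ·ℓᵢ = 0.17·2 + 0.17·4 + 0.20·4 + 0.15·2 + 0.14·2 + 0.17·3 = 2.91 bits/symbol.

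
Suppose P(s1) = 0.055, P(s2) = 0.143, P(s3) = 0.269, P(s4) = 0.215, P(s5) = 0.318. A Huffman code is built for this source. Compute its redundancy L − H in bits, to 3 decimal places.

0.055 bits

Entropy H = −Σ p log₂ p ≈ 2.1434 bits.
Huffman merges: 11/200+143/1000→99/500; 99/500+43/200→413/1000; 269/1000+159/500→587/1000; 413/1000+587/1000→1. L = 1099/500 ≈ 2.1980.
L − H = 2.1980 − 2.1434 = 0.055 bits.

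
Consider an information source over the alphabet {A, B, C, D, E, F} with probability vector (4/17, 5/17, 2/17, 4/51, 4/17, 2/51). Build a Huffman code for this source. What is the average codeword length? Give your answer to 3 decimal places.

2.353 bits/symbol

Repeatedly combine the two least-probable nodes; the expected code length is the sum of the merged weights.
merge 2/51 + 4/51 → 2/17
merge 2/17 + 2/17 → 4/17
merge 4/17 + 4/17 → 8/17
merge 4/17 + 5/17 → 9/17
merge 8/17 + 9/17 → 1
L = 2/17 + 4/17 + 8/17 + 9/17 + 1 = 40/17 ≈ 2.353 bits/symbol.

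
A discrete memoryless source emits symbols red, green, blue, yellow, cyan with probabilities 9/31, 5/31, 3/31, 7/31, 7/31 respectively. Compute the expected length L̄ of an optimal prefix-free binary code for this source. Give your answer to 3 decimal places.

2.258 bits/symbol

Repeatedly combine the two least-probable nodes; the expected code length is the sum of the merged weights.
merge 3/31 + 5/31 → 8/31
merge 7/31 + 7/31 → 14/31
merge 8/31 + 9/31 → 17/31
merge 14/31 + 17/31 → 1
L = 8/31 + 14/31 + 17/31 + 1 = 70/31 ≈ 2.258 bits/symbol.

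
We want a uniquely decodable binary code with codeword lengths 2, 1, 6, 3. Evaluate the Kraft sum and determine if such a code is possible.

With common denominator 2^6 = 64: Σ 2^(−ℓᵢ) = 16/64 + 32/64 + 1/64 + 8/64 = 57/64 = 0.890625.
Kraft's inequality requires Σ ≤ 1; here Σ = 0.890625 ≤ 1, so such a prefix code exists.

0.890625; yes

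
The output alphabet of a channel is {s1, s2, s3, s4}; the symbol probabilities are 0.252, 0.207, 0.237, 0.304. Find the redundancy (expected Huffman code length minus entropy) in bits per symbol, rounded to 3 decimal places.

Entropy H = −Σ p log₂ p ≈ 1.9860 bits.
Huffman merges: 207/1000+237/1000→111/250; 63/250+38/125→139/250; 111/250+139/250→1. L = 2 ≈ 2.0000.
L − H = 2.0000 − 1.9860 = 0.014 bits.

0.014 bits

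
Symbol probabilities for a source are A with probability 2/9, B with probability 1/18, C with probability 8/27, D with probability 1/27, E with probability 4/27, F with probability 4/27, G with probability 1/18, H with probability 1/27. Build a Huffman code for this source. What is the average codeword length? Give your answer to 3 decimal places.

Repeatedly combine the two least-probable nodes; the expected code length is the sum of the merged weights.
merge 1/27 + 1/27 → 2/27
merge 1/18 + 1/18 → 1/9
merge 2/27 + 1/9 → 5/27
merge 4/27 + 4/27 → 8/27
merge 5/27 + 2/9 → 11/27
merge 8/27 + 8/27 → 16/27
merge 11/27 + 16/27 → 1
L = 2/27 + 1/9 + 5/27 + 8/27 + 11/27 + 16/27 + 1 = 8/3 ≈ 2.667 bits/symbol.

2.667 bits/symbol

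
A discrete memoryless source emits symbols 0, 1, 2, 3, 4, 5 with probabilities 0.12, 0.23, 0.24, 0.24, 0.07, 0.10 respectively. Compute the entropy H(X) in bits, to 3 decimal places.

2.444 bits

H = −Σ pᵢ log₂ pᵢ.
−0.12·log₂(0.12) = 0.3671
−0.23·log₂(0.23) = 0.4877
−0.24·log₂(0.24) = 0.4941
−0.24·log₂(0.24) = 0.4941
−0.07·log₂(0.07) = 0.2686
−0.10·log₂(0.10) = 0.3322
Sum ≈ 2.4438 → 2.444 bits.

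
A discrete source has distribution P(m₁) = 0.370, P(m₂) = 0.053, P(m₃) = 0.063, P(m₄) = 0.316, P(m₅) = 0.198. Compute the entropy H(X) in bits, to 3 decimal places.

1.994 bits

H = −Σ pᵢ log₂ pᵢ.
−0.370·log₂(0.370) = 0.5307
−0.053·log₂(0.053) = 0.2246
−0.063·log₂(0.063) = 0.2513
−0.316·log₂(0.316) = 0.5252
−0.198·log₂(0.198) = 0.4626
Sum ≈ 1.9944 → 1.994 bits.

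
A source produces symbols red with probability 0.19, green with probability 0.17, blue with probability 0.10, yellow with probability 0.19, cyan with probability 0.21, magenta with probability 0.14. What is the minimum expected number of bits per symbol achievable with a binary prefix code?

2.6 bits/symbol

Repeatedly combine the two least-probable nodes; the expected code length is the sum of the merged weights.
merge 1/10 + 7/50 → 6/25
merge 17/100 + 19/100 → 9/25
merge 19/100 + 21/100 → 2/5
merge 6/25 + 9/25 → 3/5
merge 2/5 + 3/5 → 1
L = 6/25 + 9/25 + 2/5 + 3/5 + 1 = 13/5 = 2.6 bits/symbol.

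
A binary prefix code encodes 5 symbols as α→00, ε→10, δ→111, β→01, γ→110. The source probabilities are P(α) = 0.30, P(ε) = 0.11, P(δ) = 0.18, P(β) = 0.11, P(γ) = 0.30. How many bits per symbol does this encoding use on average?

L̄ = Σ pᵢ·ℓᵢ = 0.30·2 + 0.11·2 + 0.18·3 + 0.11·2 + 0.30·3 = 2.48 bits/symbol.

2.48 bits/symbol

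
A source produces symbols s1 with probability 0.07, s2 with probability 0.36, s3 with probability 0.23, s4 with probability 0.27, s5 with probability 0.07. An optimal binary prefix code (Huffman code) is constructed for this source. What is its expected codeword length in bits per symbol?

2.14 bits/symbol

Repeatedly combine the two least-probable nodes; the expected code length is the sum of the merged weights.
merge 7/100 + 7/100 → 7/50
merge 7/50 + 23/100 → 37/100
merge 27/100 + 9/25 → 63/100
merge 37/100 + 63/100 → 1
L = 7/50 + 37/100 + 63/100 + 1 = 107/50 = 2.14 bits/symbol.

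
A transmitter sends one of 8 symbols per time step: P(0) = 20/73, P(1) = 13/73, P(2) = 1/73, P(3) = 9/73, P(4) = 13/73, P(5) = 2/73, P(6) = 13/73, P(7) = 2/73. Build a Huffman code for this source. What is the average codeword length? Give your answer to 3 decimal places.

Repeatedly combine the two least-probable nodes; the expected code length is the sum of the merged weights.
merge 1/73 + 2/73 → 3/73
merge 2/73 + 3/73 → 5/73
merge 5/73 + 9/73 → 14/73
merge 13/73 + 13/73 → 26/73
merge 13/73 + 14/73 → 27/73
merge 20/73 + 26/73 → 46/73
merge 27/73 + 46/73 → 1
L = 3/73 + 5/73 + 14/73 + 26/73 + 27/73 + 46/73 + 1 = 194/73 ≈ 2.658 bits/symbol.

2.658 bits/symbol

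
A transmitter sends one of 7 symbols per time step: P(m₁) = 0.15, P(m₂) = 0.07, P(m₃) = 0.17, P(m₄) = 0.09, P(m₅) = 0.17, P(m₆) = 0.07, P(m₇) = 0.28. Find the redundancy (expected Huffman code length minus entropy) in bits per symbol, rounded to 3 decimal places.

Entropy H = −Σ p log₂ p ≈ 2.6437 bits.
Huffman merges: 7/100+7/100→7/50; 9/100+7/50→23/100; 3/20+17/100→8/25; 17/100+23/100→2/5; 7/25+8/25→3/5; 2/5+3/5→1. L = 269/100 ≈ 2.6900.
L − H = 2.6900 − 2.6437 = 0.046 bits.

0.046 bits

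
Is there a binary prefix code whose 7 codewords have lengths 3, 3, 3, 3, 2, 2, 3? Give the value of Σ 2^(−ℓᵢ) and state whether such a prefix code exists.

With common denominator 2^3 = 8: Σ 2^(−ℓᵢ) = 1/8 + 1/8 + 1/8 + 1/8 + 2/8 + 2/8 + 1/8 = 9/8 = 1.125.
Kraft's inequality requires Σ ≤ 1; here Σ = 1.125 > 1, so no such prefix code exists.

1.125; no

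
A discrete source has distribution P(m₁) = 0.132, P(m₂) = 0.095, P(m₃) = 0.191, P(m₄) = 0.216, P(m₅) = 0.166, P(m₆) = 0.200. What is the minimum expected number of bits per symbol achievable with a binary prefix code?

Repeatedly combine the two least-probable nodes; the expected code length is the sum of the merged weights.
merge 19/200 + 33/250 → 227/1000
merge 83/500 + 191/1000 → 357/1000
merge 1/5 + 27/125 → 52/125
merge 227/1000 + 357/1000 → 73/125
merge 52/125 + 73/125 → 1
L = 227/1000 + 357/1000 + 52/125 + 73/125 + 1 = 323/125 = 2.584 bits/symbol.

2.584 bits/symbol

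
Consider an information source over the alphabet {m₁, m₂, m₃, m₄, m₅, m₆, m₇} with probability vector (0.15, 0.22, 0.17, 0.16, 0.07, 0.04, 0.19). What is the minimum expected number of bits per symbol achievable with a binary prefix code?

2.7 bits/symbol

Repeatedly combine the two least-probable nodes; the expected code length is the sum of the merged weights.
merge 1/25 + 7/100 → 11/100
merge 11/100 + 3/20 → 13/50
merge 4/25 + 17/100 → 33/100
merge 19/100 + 11/50 → 41/100
merge 13/50 + 33/100 → 59/100
merge 41/100 + 59/100 → 1
L = 11/100 + 13/50 + 33/100 + 41/100 + 59/100 + 1 = 27/10 = 2.7 bits/symbol.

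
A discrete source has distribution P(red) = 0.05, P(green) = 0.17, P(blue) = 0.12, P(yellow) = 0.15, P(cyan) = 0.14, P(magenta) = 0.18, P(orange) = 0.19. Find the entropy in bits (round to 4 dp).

H = −Σ pᵢ log₂ pᵢ.
−0.05·log₂(0.05) = 0.2161
−0.17·log₂(0.17) = 0.4346
−0.12·log₂(0.12) = 0.3671
−0.15·log₂(0.15) = 0.4105
−0.14·log₂(0.14) = 0.3971
−0.18·log₂(0.18) = 0.4453
−0.19·log₂(0.19) = 0.4552
Sum ≈ 2.7259 → 2.7259 bits.

2.7259 bits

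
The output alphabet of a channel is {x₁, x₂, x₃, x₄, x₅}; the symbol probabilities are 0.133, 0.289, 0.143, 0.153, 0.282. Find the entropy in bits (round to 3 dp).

H = −Σ pᵢ log₂ pᵢ.
−0.133·log₂(0.133) = 0.3871
−0.289·log₂(0.289) = 0.5176
−0.143·log₂(0.143) = 0.4012
−0.153·log₂(0.153) = 0.4144
−0.282·log₂(0.282) = 0.5150
Sum ≈ 2.2353 → 2.235 bits.

2.235 bits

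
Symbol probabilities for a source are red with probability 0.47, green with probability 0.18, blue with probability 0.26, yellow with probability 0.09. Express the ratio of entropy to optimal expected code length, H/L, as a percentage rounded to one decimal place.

Entropy H = −Σ p log₂ p ≈ 1.7752 bits.
Huffman merges: 9/100+9/50→27/100; 13/50+27/100→53/100; 47/100+53/100→1. L = 9/5 ≈ 1.8000.
Efficiency = H/L = 1.7752/1.8000 = 98.6%.

98.6%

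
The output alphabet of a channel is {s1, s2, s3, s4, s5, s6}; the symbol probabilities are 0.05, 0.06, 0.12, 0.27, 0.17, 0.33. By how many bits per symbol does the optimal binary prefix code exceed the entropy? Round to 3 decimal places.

Entropy H = −Σ p log₂ p ≈ 2.2991 bits.
Huffman merges: 1/20+3/50→11/100; 11/100+3/25→23/100; 17/100+23/100→2/5; 27/100+33/100→3/5; 2/5+3/5→1. L = 117/50 ≈ 2.3400.
L − H = 2.3400 − 2.2991 = 0.041 bits.

0.041 bits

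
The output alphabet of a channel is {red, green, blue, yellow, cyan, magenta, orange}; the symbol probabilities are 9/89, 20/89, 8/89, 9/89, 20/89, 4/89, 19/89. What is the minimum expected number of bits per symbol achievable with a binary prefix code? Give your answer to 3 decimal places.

Repeatedly combine the two least-probable nodes; the expected code length is the sum of the merged weights.
merge 4/89 + 8/89 → 12/89
merge 9/89 + 9/89 → 18/89
merge 12/89 + 18/89 → 30/89
merge 19/89 + 20/89 → 39/89
merge 20/89 + 30/89 → 50/89
merge 39/89 + 50/89 → 1
L = 12/89 + 18/89 + 30/89 + 39/89 + 50/89 + 1 = 238/89 ≈ 2.674 bits/symbol.

2.674 bits/symbol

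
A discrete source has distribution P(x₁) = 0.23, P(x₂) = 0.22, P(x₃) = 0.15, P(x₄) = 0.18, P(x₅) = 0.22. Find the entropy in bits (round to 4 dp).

H = −Σ pᵢ log₂ pᵢ.
−0.23·log₂(0.23) = 0.4877
−0.22·log₂(0.22) = 0.4806
−0.15·log₂(0.15) = 0.4105
−0.18·log₂(0.18) = 0.4453
−0.22·log₂(0.22) = 0.4806
Sum ≈ 2.3047 → 2.3047 bits.

2.3047 bits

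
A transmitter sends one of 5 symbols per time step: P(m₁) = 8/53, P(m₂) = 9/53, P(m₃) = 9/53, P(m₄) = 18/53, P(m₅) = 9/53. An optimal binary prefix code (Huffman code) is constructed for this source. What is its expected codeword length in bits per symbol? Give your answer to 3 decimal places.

Repeatedly combine the two least-probable nodes; the expected code length is the sum of the merged weights.
merge 8/53 + 9/53 → 17/53
merge 9/53 + 9/53 → 18/53
merge 17/53 + 18/53 → 35/53
merge 18/53 + 35/53 → 1
L = 17/53 + 18/53 + 35/53 + 1 = 123/53 ≈ 2.321 bits/symbol.

2.321 bits/symbol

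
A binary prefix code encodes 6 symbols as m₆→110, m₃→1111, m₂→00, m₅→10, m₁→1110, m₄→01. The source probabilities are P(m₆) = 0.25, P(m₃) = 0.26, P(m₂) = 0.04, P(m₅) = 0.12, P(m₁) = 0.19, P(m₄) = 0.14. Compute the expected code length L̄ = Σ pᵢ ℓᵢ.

3.15 bits/symbol

L̄ = Σ pᵢ·ℓᵢ = 0.25·3 + 0.26·4 + 0.04·2 + 0.12·2 + 0.19·4 + 0.14·2 = 3.15 bits/symbol.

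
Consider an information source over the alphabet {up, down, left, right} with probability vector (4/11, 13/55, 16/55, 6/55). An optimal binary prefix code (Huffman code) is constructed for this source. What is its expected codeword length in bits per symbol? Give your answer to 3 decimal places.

1.982 bits/symbol

Repeatedly combine the two least-probable nodes; the expected code length is the sum of the merged weights.
merge 6/55 + 13/55 → 19/55
merge 16/55 + 19/55 → 7/11
merge 4/11 + 7/11 → 1
L = 19/55 + 7/11 + 1 = 109/55 ≈ 1.982 bits/symbol.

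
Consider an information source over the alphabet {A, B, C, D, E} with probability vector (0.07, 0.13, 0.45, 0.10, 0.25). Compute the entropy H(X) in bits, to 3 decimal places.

2.002 bits

H = −Σ pᵢ log₂ pᵢ.
−0.07·log₂(0.07) = 0.2686
−0.13·log₂(0.13) = 0.3826
−0.45·log₂(0.45) = 0.5184
−0.10·log₂(0.10) = 0.3322
−0.25·log₂(0.25) = 0.5000
Sum ≈ 2.0018 → 2.002 bits.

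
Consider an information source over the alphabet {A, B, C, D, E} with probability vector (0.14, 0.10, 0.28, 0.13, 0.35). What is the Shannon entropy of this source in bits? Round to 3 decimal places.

2.156 bits

H = −Σ pᵢ log₂ pᵢ.
−0.14·log₂(0.14) = 0.3971
−0.10·log₂(0.10) = 0.3322
−0.28·log₂(0.28) = 0.5142
−0.13·log₂(0.13) = 0.3826
−0.35·log₂(0.35) = 0.5301
Sum ≈ 2.1563 → 2.156 bits.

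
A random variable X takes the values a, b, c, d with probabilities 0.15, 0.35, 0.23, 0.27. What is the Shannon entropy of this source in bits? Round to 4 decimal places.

H = −Σ pᵢ log₂ pᵢ.
−0.15·log₂(0.15) = 0.4105
−0.35·log₂(0.35) = 0.5301
−0.23·log₂(0.23) = 0.4877
−0.27·log₂(0.27) = 0.5100
Sum ≈ 1.9383 → 1.9383 bits.

1.9383 bits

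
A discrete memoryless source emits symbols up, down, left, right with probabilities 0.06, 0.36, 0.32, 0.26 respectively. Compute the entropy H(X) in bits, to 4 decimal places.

H = −Σ pᵢ log₂ pᵢ.
−0.06·log₂(0.06) = 0.2435
−0.36·log₂(0.36) = 0.5306
−0.32·log₂(0.32) = 0.5260
−0.26·log₂(0.26) = 0.5053
Sum ≈ 1.8055 → 1.8055 bits.

1.8055 bits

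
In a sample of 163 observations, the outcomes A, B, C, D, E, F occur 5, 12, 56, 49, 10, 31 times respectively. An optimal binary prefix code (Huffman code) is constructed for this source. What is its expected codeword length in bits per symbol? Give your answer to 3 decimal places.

2.258 bits/symbol

Probabilities are the counts divided by 163.
Repeatedly combine the two least-probable nodes; the expected code length is the sum of the merged weights.
merge 5/163 + 10/163 → 15/163
merge 12/163 + 15/163 → 27/163
merge 27/163 + 31/163 → 58/163
merge 49/163 + 56/163 → 105/163
merge 58/163 + 105/163 → 1
L = 15/163 + 27/163 + 58/163 + 105/163 + 1 = 368/163 ≈ 2.258 bits/symbol.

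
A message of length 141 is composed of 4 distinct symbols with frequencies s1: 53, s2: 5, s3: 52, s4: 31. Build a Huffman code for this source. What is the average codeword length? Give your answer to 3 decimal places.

1.879 bits/symbol

Probabilities are the counts divided by 141.
Repeatedly combine the two least-probable nodes; the expected code length is the sum of the merged weights.
merge 5/141 + 31/141 → 12/47
merge 12/47 + 52/141 → 88/141
merge 53/141 + 88/141 → 1
L = 12/47 + 88/141 + 1 = 265/141 ≈ 1.879 bits/symbol.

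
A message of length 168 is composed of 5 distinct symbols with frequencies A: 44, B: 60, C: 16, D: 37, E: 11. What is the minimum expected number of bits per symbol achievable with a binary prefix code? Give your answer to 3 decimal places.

Probabilities are the counts divided by 168.
Repeatedly combine the two least-probable nodes; the expected code length is the sum of the merged weights.
merge 11/168 + 2/21 → 9/56
merge 9/56 + 37/168 → 8/21
merge 11/42 + 5/14 → 13/21
merge 8/21 + 13/21 → 1
L = 9/56 + 8/21 + 13/21 + 1 = 121/56 ≈ 2.161 bits/symbol.

2.161 bits/symbol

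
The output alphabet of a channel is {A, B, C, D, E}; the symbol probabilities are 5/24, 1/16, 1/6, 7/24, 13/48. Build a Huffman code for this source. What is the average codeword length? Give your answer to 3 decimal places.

2.229 bits/symbol

Repeatedly combine the two least-probable nodes; the expected code length is the sum of the merged weights.
merge 1/16 + 1/6 → 11/48
merge 5/24 + 11/48 → 7/16
merge 13/48 + 7/24 → 9/16
merge 7/16 + 9/16 → 1
L = 11/48 + 7/16 + 9/16 + 1 = 107/48 ≈ 2.229 bits/symbol.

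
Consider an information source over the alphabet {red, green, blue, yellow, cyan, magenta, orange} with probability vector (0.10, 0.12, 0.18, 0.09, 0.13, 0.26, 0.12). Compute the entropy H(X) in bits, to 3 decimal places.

2.712 bits

H = −Σ pᵢ log₂ pᵢ.
−0.10·log₂(0.10) = 0.3322
−0.12·log₂(0.12) = 0.3671
−0.18·log₂(0.18) = 0.4453
−0.09·log₂(0.09) = 0.3127
−0.13·log₂(0.13) = 0.3826
−0.26·log₂(0.26) = 0.5053
−0.12·log₂(0.12) = 0.3671
Sum ≈ 2.7122 → 2.712 bits.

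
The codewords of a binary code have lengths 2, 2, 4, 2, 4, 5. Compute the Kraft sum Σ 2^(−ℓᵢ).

0.90625

With common denominator 2^5 = 32: Σ 2^(−ℓᵢ) = 8/32 + 8/32 + 2/32 + 8/32 + 2/32 + 1/32 = 29/32 = 0.90625.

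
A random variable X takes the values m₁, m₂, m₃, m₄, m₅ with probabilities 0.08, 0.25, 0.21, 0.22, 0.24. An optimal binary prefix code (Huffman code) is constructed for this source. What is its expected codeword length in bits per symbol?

Repeatedly combine the two least-probable nodes; the expected code length is the sum of the merged weights.
merge 2/25 + 21/100 → 29/100
merge 11/50 + 6/25 → 23/50
merge 1/4 + 29/100 → 27/50
merge 23/50 + 27/50 → 1
L = 29/100 + 23/50 + 27/50 + 1 = 229/100 = 2.29 bits/symbol.

2.29 bits/symbol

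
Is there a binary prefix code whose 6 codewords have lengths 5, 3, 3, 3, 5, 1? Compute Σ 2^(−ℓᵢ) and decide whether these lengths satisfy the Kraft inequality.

With common denominator 2^5 = 32: Σ 2^(−ℓᵢ) = 1/32 + 4/32 + 4/32 + 4/32 + 1/32 + 16/32 = 30/32 = 0.9375.
Kraft's inequality requires Σ ≤ 1; here Σ = 0.9375 ≤ 1, so such a prefix code exists.

0.9375; yes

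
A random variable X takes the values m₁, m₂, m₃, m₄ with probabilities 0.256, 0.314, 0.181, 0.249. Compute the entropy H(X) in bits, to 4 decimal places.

1.9738 bits

H = −Σ pᵢ log₂ pᵢ.
−0.256·log₂(0.256) = 0.5032
−0.314·log₂(0.314) = 0.5247
−0.181·log₂(0.181) = 0.4463
−0.249·log₂(0.249) = 0.4994
Sum ≈ 1.9738 → 1.9738 bits.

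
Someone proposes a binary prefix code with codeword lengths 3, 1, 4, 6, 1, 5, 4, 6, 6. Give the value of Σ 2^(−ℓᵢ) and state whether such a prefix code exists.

With common denominator 2^6 = 64: Σ 2^(−ℓᵢ) = 8/64 + 32/64 + 4/64 + 1/64 + 32/64 + 2/64 + 4/64 + 1/64 + 1/64 = 85/64 = 1.328125.
Kraft's inequality requires Σ ≤ 1; here Σ = 1.328125 > 1, so no such prefix code exists.

1.328125; no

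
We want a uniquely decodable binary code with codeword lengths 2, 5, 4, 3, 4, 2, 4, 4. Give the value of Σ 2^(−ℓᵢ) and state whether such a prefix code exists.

With common denominator 2^5 = 32: Σ 2^(−ℓᵢ) = 8/32 + 1/32 + 2/32 + 4/32 + 2/32 + 8/32 + 2/32 + 2/32 = 29/32 = 0.90625.
Kraft's inequality requires Σ ≤ 1; here Σ = 0.90625 ≤ 1, so such a prefix code exists.

0.90625; yes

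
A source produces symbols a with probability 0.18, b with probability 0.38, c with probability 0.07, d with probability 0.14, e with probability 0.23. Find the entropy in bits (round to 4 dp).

H = −Σ pᵢ log₂ pᵢ.
−0.18·log₂(0.18) = 0.4453
−0.38·log₂(0.38) = 0.5305
−0.07·log₂(0.07) = 0.2686
−0.14·log₂(0.14) = 0.3971
−0.23·log₂(0.23) = 0.4877
Sum ≈ 2.1291 → 2.1291 bits.

2.1291 bits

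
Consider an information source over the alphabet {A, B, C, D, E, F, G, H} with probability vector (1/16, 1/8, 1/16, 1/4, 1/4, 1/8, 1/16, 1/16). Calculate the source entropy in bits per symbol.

Each probability is a power of 1/2, so log₂(1/p) is an integer.
H = Σ p·log₂(1/p) = 1/16·4 + 1/8·3 + 1/16·4 + 1/4·2 + 1/4·2 + 1/8·3 + 1/16·4 + 1/16·4 = 2.75 bits.

2.75 bits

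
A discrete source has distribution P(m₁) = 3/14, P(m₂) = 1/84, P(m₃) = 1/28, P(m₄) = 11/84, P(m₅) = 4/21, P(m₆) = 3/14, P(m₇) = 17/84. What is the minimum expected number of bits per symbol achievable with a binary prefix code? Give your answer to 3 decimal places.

Repeatedly combine the two least-probable nodes; the expected code length is the sum of the merged weights.
merge 1/84 + 1/28 → 1/21
merge 1/21 + 11/84 → 5/28
merge 5/28 + 4/21 → 31/84
merge 17/84 + 3/14 → 5/12
merge 3/14 + 31/84 → 7/12
merge 5/12 + 7/12 → 1
L = 1/21 + 5/28 + 31/84 + 5/12 + 7/12 + 1 = 109/42 ≈ 2.595 bits/symbol.

2.595 bits/symbol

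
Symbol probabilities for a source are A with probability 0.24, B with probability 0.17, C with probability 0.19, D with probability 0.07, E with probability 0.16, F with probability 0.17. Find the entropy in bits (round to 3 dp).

H = −Σ pᵢ log₂ pᵢ.
−0.24·log₂(0.24) = 0.4941
−0.17·log₂(0.17) = 0.4346
−0.19·log₂(0.19) = 0.4552
−0.07·log₂(0.07) = 0.2686
−0.16·log₂(0.16) = 0.4230
−0.17·log₂(0.17) = 0.4346
Sum ≈ 2.5101 → 2.510 bits.

2.510 bits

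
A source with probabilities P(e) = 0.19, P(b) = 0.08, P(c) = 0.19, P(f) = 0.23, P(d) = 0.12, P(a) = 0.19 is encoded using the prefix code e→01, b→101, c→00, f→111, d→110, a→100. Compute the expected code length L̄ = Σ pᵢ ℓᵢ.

2.62 bits/symbol

L̄ = Σ pᵢ·ℓᵢ = 0.19·2 + 0.08·3 + 0.19·2 + 0.23·3 + 0.12·3 + 0.19·3 = 2.62 bits/symbol.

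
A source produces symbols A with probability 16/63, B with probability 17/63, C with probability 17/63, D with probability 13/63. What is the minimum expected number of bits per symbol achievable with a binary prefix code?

Repeatedly combine the two least-probable nodes; the expected code length is the sum of the merged weights.
merge 13/63 + 16/63 → 29/63
merge 17/63 + 17/63 → 34/63
merge 29/63 + 34/63 → 1
L = 29/63 + 34/63 + 1 = 2 bits/symbol.

2 bits/symbol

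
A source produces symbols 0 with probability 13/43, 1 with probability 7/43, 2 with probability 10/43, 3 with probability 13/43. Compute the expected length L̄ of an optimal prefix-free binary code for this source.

2 bits/symbol

Repeatedly combine the two least-probable nodes; the expected code length is the sum of the merged weights.
merge 7/43 + 10/43 → 17/43
merge 13/43 + 13/43 → 26/43
merge 17/43 + 26/43 → 1
L = 17/43 + 26/43 + 1 = 2 bits/symbol.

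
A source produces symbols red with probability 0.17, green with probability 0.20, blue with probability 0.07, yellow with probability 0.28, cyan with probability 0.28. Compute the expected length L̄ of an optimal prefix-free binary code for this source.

Repeatedly combine the two least-probable nodes; the expected code length is the sum of the merged weights.
merge 7/100 + 17/100 → 6/25
merge 1/5 + 6/25 → 11/25
merge 7/25 + 7/25 → 14/25
merge 11/25 + 14/25 → 1
L = 6/25 + 11/25 + 14/25 + 1 = 56/25 = 2.24 bits/symbol.

2.24 bits/symbol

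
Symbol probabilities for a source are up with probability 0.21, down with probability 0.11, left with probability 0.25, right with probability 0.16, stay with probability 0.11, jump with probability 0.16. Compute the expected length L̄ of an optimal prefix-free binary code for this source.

Repeatedly combine the two least-probable nodes; the expected code length is the sum of the merged weights.
merge 11/100 + 11/100 → 11/50
merge 4/25 + 4/25 → 8/25
merge 21/100 + 11/50 → 43/100
merge 1/4 + 8/25 → 57/100
merge 43/100 + 57/100 → 1
L = 11/50 + 8/25 + 43/100 + 57/100 + 1 = 127/50 = 2.54 bits/symbol.

2.54 bits/symbol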